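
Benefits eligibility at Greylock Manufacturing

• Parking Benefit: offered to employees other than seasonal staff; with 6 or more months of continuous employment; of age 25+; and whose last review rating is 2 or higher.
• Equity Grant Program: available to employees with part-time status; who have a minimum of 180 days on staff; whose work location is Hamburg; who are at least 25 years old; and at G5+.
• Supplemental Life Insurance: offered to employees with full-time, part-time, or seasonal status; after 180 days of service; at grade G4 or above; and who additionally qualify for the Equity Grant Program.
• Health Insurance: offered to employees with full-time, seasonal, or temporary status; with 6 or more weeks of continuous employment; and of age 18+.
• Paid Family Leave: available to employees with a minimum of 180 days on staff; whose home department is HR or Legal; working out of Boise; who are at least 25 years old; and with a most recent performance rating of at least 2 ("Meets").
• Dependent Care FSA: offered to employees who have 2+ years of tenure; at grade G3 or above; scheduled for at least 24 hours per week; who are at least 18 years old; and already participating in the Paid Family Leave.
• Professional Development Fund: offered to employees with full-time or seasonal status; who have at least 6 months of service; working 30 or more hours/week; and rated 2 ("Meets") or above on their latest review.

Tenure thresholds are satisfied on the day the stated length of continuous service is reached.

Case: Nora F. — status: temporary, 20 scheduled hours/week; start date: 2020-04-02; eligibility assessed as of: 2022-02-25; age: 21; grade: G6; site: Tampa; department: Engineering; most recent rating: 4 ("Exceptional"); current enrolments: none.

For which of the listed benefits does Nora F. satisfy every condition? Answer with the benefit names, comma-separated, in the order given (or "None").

Service from 2020-04-02 to 2022-02-25: 694 days.
Parking Benefit — status temporary ✓ (not excluded); service 694 days ≥ 6 months (≈180 days) ✓; age 21 < 25 ✗ → not eligible.
Equity Grant Program — status temporary ✗ (requires part-time) → not eligible.
Supplemental Life Insurance — status temporary ✗ (requires full-time, part-time, or seasonal) → not eligible.
Health Insurance — status temporary ✓; service 694 days ≥ 6 weeks (≈42 days) ✓; age 21 ≥ 18 ✓ → eligible.
Paid Family Leave — service 694 days ≥ 180 days ✓; dept Engineering ✗ → not eligible.
Dependent Care FSA — service 694 days < 2 years (≈730 days) ✗ → not eligible.
Professional Development Fund — status temporary ✗ (requires full-time or seasonal) → not eligible.

Health Insurance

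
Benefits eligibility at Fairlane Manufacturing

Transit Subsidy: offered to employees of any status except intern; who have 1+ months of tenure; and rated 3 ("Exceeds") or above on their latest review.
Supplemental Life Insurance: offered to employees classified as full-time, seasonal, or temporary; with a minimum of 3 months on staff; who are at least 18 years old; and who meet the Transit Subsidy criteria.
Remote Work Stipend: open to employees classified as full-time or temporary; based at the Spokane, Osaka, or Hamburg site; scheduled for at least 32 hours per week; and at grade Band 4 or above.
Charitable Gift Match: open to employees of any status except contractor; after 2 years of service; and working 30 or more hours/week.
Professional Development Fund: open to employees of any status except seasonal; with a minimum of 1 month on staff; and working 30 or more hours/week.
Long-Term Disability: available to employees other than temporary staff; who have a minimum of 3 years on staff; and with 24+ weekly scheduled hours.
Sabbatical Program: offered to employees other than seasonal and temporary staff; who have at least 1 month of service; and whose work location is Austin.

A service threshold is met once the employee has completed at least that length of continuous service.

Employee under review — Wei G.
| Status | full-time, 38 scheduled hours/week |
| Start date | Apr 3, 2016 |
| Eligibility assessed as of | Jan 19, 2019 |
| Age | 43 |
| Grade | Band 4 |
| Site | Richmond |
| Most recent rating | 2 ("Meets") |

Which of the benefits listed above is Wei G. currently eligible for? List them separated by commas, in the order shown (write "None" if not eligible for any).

Charitable Gift Match, Professional Development Fund

Service from Apr 3, 2016 to Jan 19, 2019: 1021 days.
Transit Subsidy — status full-time ✓ (not excluded); service 1021 days ≥ 1 month (≈30 days) ✓; rating 2 < 3 ✗ → not eligible.
Supplemental Life Insurance — status full-time ✓; service 1021 days ≥ 3 months (≈90 days) ✓; age 43 ≥ 18 ✓; not eligible for Transit Subsidy ✗ → not eligible.
Remote Work Stipend — status full-time ✓; site Richmond ✗ (not Spokane, Osaka, or Hamburg) → not eligible.
Charitable Gift Match — status full-time ✓ (not excluded); service 1021 days ≥ 2 years (≈730 days) ✓; 38 hrs/wk ≥ 30 ✓ → eligible.
Professional Development Fund — status full-time ✓ (not excluded); service 1021 days ≥ 1 month (≈30 days) ✓; 38 hrs/wk ≥ 30 ✓ → eligible.
Long-Term Disability — status full-time ✓ (not excluded); service 1021 days < 3 years (≈1095 days) ✗ → not eligible.
Sabbatical Program — status full-time ✓ (not excluded); service 1021 days ≥ 1 month (≈30 days) ✓; site Richmond ✗ (not Austin) → not eligible.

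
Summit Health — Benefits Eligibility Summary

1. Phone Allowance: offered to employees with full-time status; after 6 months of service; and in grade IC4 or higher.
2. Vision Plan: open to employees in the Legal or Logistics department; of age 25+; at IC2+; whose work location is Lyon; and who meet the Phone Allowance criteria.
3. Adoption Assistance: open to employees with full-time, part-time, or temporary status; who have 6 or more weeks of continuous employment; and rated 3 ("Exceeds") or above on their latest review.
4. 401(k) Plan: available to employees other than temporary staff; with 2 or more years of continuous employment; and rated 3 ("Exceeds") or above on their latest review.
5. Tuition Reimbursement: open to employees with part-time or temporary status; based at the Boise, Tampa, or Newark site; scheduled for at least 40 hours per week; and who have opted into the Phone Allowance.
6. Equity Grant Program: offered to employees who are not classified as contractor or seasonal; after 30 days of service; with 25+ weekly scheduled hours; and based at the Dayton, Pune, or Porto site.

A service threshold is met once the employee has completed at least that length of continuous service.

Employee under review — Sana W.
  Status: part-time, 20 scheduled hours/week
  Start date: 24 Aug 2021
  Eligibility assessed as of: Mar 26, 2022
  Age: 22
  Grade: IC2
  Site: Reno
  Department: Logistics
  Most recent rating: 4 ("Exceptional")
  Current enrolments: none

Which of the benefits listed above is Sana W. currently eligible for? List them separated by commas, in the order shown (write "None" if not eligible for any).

Service from 24 Aug 2021 to Mar 26, 2022: 214 days.
Phone Allowance — status part-time ✗ (requires full-time) → not eligible.
Vision Plan — dept Logistics ✓; age 22 < 25 ✗ → not eligible.
Adoption Assistance — status part-time ✓; service 214 days ≥ 6 weeks (≈42 days) ✓; rating 4 ≥ 3 ✓ → eligible.
401(k) Plan — status part-time ✓ (not excluded); service 214 days < 2 years (≈730 days) ✗ → not eligible.
Tuition Reimbursement — status part-time ✓; site Reno ✗ (not Boise, Tampa, or Newark) → not eligible.
Equity Grant Program — status part-time ✓ (not excluded); service 214 days ≥ 30 days ✓; 20 hrs/wk < 25 ✗ → not eligible.

Adoption Assistance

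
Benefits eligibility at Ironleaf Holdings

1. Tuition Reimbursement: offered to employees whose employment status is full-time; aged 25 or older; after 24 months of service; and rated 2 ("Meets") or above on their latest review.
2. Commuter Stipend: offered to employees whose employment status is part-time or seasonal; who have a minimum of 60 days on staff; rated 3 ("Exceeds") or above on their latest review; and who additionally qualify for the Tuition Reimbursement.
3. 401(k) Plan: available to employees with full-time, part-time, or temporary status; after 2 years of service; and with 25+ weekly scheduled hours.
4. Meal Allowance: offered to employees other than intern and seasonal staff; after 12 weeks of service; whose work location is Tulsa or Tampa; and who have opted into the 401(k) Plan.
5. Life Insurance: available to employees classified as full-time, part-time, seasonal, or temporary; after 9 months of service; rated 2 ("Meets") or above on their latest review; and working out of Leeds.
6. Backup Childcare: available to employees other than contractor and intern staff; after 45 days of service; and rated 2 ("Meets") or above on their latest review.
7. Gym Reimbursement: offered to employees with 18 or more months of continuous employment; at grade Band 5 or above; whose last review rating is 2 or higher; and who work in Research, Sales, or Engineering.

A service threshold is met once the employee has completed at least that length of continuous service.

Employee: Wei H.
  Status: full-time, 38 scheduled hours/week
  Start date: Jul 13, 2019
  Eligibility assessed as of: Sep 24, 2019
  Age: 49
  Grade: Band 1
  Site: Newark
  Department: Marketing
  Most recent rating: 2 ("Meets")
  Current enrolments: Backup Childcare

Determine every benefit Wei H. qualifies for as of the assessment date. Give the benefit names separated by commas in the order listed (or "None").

Backup Childcare

Service from Jul 13, 2019 to Sep 24, 2019: 73 days.
Tuition Reimbursement — status full-time ✓; age 49 ≥ 25 ✓; service 73 days < 24 months (≈720 days) ✗ → not eligible.
Commuter Stipend — status full-time ✗ (requires part-time or seasonal) → not eligible.
401(k) Plan — status full-time ✓; service 73 days < 2 years (≈730 days) ✗ → not eligible.
Meal Allowance — status full-time ✓ (not excluded); service 73 days < 12 weeks (≈84 days) ✗ → not eligible.
Life Insurance — status full-time ✓; service 73 days < 9 months (≈270 days) ✗ → not eligible.
Backup Childcare — status full-time ✓ (not excluded); service 73 days ≥ 45 days ✓; rating 2 ≥ 2 ✓ → eligible.
Gym Reimbursement — service 73 days < 18 months (≈540 days) ✗ → not eligible.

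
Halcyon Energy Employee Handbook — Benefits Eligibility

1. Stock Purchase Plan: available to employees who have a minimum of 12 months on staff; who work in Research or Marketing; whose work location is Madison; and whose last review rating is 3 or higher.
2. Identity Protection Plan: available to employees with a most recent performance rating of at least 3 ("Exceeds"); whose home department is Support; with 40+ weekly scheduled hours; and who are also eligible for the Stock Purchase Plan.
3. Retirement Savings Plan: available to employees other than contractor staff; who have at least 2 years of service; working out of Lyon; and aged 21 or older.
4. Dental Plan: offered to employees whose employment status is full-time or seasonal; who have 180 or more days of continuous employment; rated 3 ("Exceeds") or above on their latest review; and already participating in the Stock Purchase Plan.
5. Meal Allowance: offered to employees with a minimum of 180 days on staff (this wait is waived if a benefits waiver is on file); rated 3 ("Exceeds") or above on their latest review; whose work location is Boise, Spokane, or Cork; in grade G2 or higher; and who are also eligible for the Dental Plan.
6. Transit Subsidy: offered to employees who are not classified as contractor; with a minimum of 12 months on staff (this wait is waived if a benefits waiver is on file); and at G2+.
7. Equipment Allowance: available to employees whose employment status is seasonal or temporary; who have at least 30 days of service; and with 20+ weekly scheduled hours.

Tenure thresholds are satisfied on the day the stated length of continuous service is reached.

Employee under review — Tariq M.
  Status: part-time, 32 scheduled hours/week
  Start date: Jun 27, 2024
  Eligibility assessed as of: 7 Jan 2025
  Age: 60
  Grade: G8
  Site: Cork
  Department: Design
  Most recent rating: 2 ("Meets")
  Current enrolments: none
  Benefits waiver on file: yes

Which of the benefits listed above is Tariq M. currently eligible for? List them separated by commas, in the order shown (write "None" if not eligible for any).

Transit Subsidy

Service from Jun 27, 2024 to 7 Jan 2025: 194 days.
Stock Purchase Plan — service 194 days < 12 months (≈360 days) ✗ → not eligible.
Identity Protection Plan — rating 2 < 3 ✗ → not eligible.
Retirement Savings Plan — status part-time ✓ (not excluded); service 194 days < 2 years (≈730 days) ✗ → not eligible.
Dental Plan — status part-time ✗ (requires full-time or seasonal) → not eligible.
Meal Allowance — benefits waiver on file ✓; rating 2 < 3 ✗ → not eligible.
Transit Subsidy — status part-time ✓ (not excluded); benefits waiver on file ✓; grade G8 ≥ G2 ✓ → eligible.
Equipment Allowance — status part-time ✗ (requires seasonal or temporary) → not eligible.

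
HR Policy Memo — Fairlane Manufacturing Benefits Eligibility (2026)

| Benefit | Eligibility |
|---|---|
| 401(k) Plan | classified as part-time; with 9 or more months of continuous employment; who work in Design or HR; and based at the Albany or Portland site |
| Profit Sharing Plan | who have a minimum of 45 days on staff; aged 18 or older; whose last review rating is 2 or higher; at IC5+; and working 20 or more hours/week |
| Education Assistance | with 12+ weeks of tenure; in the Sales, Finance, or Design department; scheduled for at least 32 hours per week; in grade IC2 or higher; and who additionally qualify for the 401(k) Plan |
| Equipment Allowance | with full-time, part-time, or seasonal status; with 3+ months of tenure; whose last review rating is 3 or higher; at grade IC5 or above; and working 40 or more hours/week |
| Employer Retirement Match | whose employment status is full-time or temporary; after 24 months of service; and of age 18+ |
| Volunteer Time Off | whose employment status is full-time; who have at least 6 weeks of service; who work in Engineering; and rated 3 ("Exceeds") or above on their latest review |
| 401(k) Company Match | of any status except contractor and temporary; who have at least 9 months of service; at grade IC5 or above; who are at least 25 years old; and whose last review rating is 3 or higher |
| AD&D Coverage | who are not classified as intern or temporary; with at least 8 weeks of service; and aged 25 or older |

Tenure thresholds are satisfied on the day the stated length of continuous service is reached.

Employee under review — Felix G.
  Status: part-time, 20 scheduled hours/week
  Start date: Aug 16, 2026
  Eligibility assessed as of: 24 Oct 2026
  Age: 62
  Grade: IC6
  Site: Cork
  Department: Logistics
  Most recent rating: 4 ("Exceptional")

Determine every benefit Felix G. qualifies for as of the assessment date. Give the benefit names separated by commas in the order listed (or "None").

Service from Aug 16, 2026 to 24 Oct 2026: 69 days.
401(k) Plan — status part-time ✓; service 69 days < 9 months (≈270 days) ✗ → not eligible.
Profit Sharing Plan — service 69 days ≥ 45 days ✓; age 62 ≥ 18 ✓; rating 4 ≥ 2 ✓; grade IC6 ≥ IC5 ✓; 20 hrs/wk ≥ 20 ✓ → eligible.
Education Assistance — service 69 days < 12 weeks (≈84 days) ✗ → not eligible.
Equipment Allowance — status part-time ✓; service 69 days < 3 months (≈90 days) ✗ → not eligible.
Employer Retirement Match — status part-time ✗ (requires full-time or temporary) → not eligible.
Volunteer Time Off — status part-time ✗ (requires full-time) → not eligible.
401(k) Company Match — status part-time ✓ (not excluded); service 69 days < 9 months (≈270 days) ✗ → not eligible.
AD&D Coverage — status part-time ✓ (not excluded); service 69 days ≥ 8 weeks (≈56 days) ✓; age 62 ≥ 25 ✓ → eligible.

Profit Sharing Plan, AD&D Coverage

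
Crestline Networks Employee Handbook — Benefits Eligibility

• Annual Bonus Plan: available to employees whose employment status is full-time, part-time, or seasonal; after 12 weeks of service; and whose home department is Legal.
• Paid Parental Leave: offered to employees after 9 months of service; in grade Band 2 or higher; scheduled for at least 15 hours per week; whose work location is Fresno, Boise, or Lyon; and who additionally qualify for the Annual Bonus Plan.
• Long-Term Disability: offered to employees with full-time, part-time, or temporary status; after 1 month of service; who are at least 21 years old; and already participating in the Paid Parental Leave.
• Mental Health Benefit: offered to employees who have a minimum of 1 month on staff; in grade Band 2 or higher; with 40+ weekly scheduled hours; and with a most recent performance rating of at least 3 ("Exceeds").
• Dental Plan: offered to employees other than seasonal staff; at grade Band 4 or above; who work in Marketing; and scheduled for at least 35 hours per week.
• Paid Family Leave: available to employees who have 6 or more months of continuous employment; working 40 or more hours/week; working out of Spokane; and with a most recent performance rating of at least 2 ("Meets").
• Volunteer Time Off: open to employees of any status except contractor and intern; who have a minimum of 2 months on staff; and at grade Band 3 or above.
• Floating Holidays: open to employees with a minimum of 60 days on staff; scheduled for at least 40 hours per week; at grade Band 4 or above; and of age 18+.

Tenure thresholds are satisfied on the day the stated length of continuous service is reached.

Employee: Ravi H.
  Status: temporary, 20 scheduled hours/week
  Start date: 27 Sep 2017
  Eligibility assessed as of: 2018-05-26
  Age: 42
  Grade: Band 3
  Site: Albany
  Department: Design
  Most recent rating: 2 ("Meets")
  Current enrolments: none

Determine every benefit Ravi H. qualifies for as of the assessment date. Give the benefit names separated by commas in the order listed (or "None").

Volunteer Time Off

Service from 27 Sep 2017 to 2018-05-26: 241 days.
Annual Bonus Plan — status temporary ✗ (requires full-time, part-time, or seasonal) → not eligible.
Paid Parental Leave — service 241 days < 9 months (≈270 days) ✗ → not eligible.
Long-Term Disability — status temporary ✓; service 241 days ≥ 1 month (≈30 days) ✓; age 42 ≥ 21 ✓; not enrolled in Paid Parental Leave ✗ → not eligible.
Mental Health Benefit — service 241 days ≥ 1 month (≈30 days) ✓; grade Band 3 ≥ Band 2 ✓; 20 hrs/wk < 40 ✗ → not eligible.
Dental Plan — status temporary ✓ (not excluded); grade Band 3 < Band 4 ✗ → not eligible.
Paid Family Leave — service 241 days ≥ 6 months (≈180 days) ✓; 20 hrs/wk < 40 ✗ → not eligible.
Volunteer Time Off — status temporary ✓ (not excluded); service 241 days ≥ 2 months (≈60 days) ✓; grade Band 3 ≥ Band 3 ✓ → eligible.
Floating Holidays — service 241 days ≥ 60 days ✓; 20 hrs/wk < 40 ✗ → not eligible.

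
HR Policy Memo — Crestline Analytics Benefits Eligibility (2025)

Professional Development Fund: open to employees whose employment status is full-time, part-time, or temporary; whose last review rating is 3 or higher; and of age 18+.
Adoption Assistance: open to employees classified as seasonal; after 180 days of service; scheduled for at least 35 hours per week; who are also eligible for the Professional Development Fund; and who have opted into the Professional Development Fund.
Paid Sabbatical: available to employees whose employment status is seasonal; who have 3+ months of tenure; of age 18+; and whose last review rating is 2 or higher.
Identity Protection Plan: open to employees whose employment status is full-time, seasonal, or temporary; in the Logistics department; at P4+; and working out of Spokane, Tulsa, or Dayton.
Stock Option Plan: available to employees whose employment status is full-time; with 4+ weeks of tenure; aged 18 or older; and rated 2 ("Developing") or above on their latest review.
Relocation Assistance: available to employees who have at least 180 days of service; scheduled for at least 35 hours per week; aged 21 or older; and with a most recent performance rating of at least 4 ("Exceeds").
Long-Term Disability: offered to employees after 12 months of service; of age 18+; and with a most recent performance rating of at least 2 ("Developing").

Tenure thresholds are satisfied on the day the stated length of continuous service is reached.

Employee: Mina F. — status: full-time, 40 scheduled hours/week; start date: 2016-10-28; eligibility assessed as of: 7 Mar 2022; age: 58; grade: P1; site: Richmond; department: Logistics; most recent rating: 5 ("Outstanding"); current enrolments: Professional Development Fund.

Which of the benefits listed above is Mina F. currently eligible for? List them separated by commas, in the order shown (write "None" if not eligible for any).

Professional Development Fund, Stock Option Plan, Relocation Assistance, Long-Term Disability

Service from 2016-10-28 to 7 Mar 2022: 1956 days.
Professional Development Fund — status full-time ✓; rating 5 ≥ 3 ✓; age 58 ≥ 18 ✓ → eligible.
Adoption Assistance — status full-time ✗ (requires seasonal) → not eligible.
Paid Sabbatical — status full-time ✗ (requires seasonal) → not eligible.
Identity Protection Plan — status full-time ✓; dept Logistics ✓; grade P1 < P4 ✗ → not eligible.
Stock Option Plan — status full-time ✓; service 1956 days ≥ 4 weeks (≈28 days) ✓; age 58 ≥ 18 ✓; rating 5 ≥ 2 ✓ → eligible.
Relocation Assistance — service 1956 days ≥ 180 days ✓; 40 hrs/wk ≥ 35 ✓; age 58 ≥ 21 ✓; rating 5 ≥ 4 ✓ → eligible.
Long-Term Disability — service 1956 days ≥ 12 months (≈360 days) ✓; age 58 ≥ 18 ✓; rating 5 ≥ 2 ✓ → eligible.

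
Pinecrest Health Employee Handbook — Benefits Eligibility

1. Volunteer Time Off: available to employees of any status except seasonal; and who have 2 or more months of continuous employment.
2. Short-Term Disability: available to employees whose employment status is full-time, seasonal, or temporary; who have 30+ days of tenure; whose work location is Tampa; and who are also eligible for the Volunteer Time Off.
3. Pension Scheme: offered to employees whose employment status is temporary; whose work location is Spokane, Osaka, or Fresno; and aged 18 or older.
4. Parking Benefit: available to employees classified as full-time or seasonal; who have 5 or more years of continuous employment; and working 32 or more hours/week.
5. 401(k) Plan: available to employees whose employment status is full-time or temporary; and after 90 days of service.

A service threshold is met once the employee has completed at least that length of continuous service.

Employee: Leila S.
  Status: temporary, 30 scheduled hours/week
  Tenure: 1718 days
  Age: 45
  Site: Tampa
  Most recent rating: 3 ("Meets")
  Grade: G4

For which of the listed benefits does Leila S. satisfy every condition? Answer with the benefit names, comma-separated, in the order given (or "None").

Volunteer Time Off — status temporary ✓ (not excluded); service 1718 days ≥ 2 months (≈60 days) ✓ → eligible.
Short-Term Disability — status temporary ✓; service 1718 days ≥ 30 days ✓; site Tampa ✓; eligible for Volunteer Time Off ✓ → eligible.
Pension Scheme — status temporary ✓; site Tampa ✗ (not Spokane, Osaka, or Fresno) → not eligible.
Parking Benefit — status temporary ✗ (requires full-time or seasonal) → not eligible.
401(k) Plan — status temporary ✓; service 1718 days ≥ 90 days ✓ → eligible.

Volunteer Time Off, Short-Term Disability, 401(k) Plan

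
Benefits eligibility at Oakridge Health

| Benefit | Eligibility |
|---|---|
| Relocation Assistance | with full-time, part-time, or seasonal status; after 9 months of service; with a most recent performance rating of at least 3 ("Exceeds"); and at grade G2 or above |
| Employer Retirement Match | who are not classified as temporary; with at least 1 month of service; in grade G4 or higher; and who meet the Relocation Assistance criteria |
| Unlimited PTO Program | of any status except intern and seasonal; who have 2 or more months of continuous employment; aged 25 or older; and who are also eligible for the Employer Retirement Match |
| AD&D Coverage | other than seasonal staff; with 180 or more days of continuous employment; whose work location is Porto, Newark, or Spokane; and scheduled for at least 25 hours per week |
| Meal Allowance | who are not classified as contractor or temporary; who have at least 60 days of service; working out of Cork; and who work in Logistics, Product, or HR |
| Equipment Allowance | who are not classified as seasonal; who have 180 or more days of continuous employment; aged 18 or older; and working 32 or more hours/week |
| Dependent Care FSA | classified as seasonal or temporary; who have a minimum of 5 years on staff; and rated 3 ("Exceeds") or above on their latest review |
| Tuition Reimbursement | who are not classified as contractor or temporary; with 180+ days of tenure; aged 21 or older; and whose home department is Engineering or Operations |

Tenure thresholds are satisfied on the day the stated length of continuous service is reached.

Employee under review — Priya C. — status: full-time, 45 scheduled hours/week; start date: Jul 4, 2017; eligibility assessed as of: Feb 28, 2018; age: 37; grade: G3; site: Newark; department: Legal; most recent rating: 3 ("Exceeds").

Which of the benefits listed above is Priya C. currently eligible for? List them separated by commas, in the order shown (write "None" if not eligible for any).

AD&D Coverage, Equipment Allowance

Service from Jul 4, 2017 to Feb 28, 2018: 239 days.
Relocation Assistance — status full-time ✓; service 239 days < 9 months (≈270 days) ✗ → not eligible.
Employer Retirement Match — status full-time ✓ (not excluded); service 239 days ≥ 1 month (≈30 days) ✓; grade G3 < G4 ✗ → not eligible.
Unlimited PTO Program — status full-time ✓ (not excluded); service 239 days ≥ 2 months (≈60 days) ✓; age 37 ≥ 25 ✓; not eligible for Employer Retirement Match ✗ → not eligible.
AD&D Coverage — status full-time ✓ (not excluded); service 239 days ≥ 180 days ✓; site Newark ✓; 45 hrs/wk ≥ 25 ✓ → eligible.
Meal Allowance — status full-time ✓ (not excluded); service 239 days ≥ 60 days ✓; site Newark ✗ (not Cork) → not eligible.
Equipment Allowance — status full-time ✓ (not excluded); service 239 days ≥ 180 days ✓; age 37 ≥ 18 ✓; 45 hrs/wk ≥ 32 ✓ → eligible.
Dependent Care FSA — status full-time ✗ (requires seasonal or temporary) → not eligible.
Tuition Reimbursement — status full-time ✓ (not excluded); service 239 days ≥ 180 days ✓; age 37 ≥ 21 ✓; dept Legal ✗ → not eligible.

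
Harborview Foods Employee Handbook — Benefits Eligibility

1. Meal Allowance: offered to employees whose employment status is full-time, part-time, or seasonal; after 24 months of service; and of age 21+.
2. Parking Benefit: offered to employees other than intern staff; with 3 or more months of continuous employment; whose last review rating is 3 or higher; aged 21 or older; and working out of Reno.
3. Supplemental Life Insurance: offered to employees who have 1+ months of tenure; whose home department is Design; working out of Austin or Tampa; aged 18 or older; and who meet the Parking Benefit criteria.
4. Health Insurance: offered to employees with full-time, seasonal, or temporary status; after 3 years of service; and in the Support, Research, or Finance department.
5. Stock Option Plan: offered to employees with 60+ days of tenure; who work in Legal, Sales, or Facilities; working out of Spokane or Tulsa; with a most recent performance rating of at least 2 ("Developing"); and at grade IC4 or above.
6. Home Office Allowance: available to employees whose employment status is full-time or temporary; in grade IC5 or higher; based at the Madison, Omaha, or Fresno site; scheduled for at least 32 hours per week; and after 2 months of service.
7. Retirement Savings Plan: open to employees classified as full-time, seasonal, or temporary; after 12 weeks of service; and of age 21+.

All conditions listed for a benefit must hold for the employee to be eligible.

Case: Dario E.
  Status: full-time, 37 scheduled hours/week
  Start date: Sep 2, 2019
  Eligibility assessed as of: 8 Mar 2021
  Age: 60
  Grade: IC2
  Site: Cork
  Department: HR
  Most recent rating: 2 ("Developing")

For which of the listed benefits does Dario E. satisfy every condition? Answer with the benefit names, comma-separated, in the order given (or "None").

Service from Sep 2, 2019 to 8 Mar 2021: 553 days.
Meal Allowance — status full-time ✓; service 553 days < 24 months (≈720 days) ✗ → not eligible.
Parking Benefit — status full-time ✓ (not excluded); service 553 days ≥ 3 months (≈90 days) ✓; rating 2 < 3 ✗ → not eligible.
Supplemental Life Insurance — service 553 days ≥ 1 month (≈30 days) ✓; dept HR ✗ → not eligible.
Health Insurance — status full-time ✓; service 553 days < 3 years (≈1095 days) ✗ → not eligible.
Stock Option Plan — service 553 days ≥ 60 days ✓; dept HR ✗ → not eligible.
Home Office Allowance — status full-time ✓; grade IC2 < IC5 ✗ → not eligible.
Retirement Savings Plan — status full-time ✓; service 553 days ≥ 12 weeks (≈84 days) ✓; age 60 ≥ 21 ✓ → eligible.

Retirement Savings Plan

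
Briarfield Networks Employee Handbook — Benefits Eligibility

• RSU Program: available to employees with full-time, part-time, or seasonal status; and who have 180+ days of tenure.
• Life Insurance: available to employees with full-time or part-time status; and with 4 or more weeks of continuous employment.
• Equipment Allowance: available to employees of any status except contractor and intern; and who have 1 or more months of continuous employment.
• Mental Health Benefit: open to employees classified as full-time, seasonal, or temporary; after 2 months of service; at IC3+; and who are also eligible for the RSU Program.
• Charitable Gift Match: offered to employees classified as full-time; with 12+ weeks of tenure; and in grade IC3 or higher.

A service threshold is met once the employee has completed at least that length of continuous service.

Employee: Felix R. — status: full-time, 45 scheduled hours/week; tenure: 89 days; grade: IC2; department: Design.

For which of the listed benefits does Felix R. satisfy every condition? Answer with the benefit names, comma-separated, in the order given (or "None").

Life Insurance, Equipment Allowance

RSU Program — status full-time ✓; service 89 days < 180 days ✗ → not eligible.
Life Insurance — status full-time ✓; service 89 days ≥ 4 weeks (≈28 days) ✓ → eligible.
Equipment Allowance — status full-time ✓ (not excluded); service 89 days ≥ 1 month (≈30 days) ✓ → eligible.
Mental Health Benefit — status full-time ✓; service 89 days ≥ 2 months (≈60 days) ✓; grade IC2 < IC3 ✗ → not eligible.
Charitable Gift Match — status full-time ✓; service 89 days ≥ 12 weeks (≈84 days) ✓; grade IC2 < IC3 ✗ → not eligible.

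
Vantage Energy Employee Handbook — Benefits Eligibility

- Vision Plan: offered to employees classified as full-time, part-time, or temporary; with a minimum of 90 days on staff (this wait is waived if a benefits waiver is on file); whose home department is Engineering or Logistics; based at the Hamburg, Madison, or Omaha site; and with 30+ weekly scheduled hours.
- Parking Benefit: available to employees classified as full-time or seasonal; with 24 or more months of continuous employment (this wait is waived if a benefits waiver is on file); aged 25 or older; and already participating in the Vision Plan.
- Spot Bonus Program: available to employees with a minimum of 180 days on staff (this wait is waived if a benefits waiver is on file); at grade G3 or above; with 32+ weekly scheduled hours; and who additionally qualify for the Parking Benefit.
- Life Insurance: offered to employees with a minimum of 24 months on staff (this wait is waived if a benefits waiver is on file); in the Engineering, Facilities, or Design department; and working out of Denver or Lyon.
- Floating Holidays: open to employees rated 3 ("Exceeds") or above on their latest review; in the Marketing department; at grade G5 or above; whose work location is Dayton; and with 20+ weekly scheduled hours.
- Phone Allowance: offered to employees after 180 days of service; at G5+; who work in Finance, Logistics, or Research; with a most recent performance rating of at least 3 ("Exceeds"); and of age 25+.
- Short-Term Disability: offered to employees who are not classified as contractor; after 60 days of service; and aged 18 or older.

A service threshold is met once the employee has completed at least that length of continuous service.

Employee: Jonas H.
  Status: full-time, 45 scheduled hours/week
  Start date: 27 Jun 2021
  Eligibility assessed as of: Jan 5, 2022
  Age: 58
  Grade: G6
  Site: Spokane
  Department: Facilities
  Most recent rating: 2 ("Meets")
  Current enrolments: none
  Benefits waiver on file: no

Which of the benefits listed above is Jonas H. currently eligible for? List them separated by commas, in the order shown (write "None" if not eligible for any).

Service from 27 Jun 2021 to Jan 5, 2022: 192 days.
Vision Plan — status full-time ✓; no waiver, service 192 days ≥ 90 days ✓; dept Facilities ✗ → not eligible.
Parking Benefit — status full-time ✓; no waiver, service 192 days < 24 months (≈720 days) ✗ → not eligible.
Spot Bonus Program — no waiver, service 192 days ≥ 180 days ✓; grade G6 ≥ G3 ✓; 45 hrs/wk ≥ 32 ✓; not eligible for Parking Benefit ✗ → not eligible.
Life Insurance — no waiver, service 192 days < 24 months (≈720 days) ✗ → not eligible.
Floating Holidays — rating 2 < 3 ✗ → not eligible.
Phone Allowance — service 192 days ≥ 180 days ✓; grade G6 ≥ G5 ✓; dept Facilities ✗ → not eligible.
Short-Term Disability — status full-time ✓ (not excluded); service 192 days ≥ 60 days ✓; age 58 ≥ 18 ✓ → eligible.

Short-Term Disability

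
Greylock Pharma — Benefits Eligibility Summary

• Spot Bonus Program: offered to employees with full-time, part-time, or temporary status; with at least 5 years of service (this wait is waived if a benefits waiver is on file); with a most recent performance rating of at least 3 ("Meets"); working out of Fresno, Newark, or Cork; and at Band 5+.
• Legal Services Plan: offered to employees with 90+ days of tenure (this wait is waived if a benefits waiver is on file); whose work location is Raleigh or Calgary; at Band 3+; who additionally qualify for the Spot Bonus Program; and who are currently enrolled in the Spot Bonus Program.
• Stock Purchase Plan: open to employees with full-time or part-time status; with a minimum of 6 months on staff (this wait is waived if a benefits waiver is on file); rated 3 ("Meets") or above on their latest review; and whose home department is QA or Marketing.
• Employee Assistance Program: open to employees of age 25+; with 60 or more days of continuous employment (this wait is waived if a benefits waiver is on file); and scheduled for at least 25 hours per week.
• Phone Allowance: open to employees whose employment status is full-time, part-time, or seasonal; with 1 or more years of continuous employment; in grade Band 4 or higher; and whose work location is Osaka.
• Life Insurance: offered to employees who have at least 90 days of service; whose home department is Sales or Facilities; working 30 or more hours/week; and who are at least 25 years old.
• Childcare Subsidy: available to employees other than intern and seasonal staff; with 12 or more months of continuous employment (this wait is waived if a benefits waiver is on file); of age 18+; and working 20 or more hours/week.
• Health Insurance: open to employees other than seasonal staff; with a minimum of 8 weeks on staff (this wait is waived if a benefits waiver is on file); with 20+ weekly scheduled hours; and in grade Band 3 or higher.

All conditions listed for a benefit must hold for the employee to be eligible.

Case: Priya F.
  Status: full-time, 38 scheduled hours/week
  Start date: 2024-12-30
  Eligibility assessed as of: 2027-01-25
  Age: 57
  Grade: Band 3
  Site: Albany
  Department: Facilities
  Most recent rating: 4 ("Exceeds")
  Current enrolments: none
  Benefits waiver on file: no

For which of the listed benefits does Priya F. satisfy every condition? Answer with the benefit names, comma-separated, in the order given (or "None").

Employee Assistance Program, Life Insurance, Childcare Subsidy, Health Insurance

Service from 2024-12-30 to 2027-01-25: 756 days.
Spot Bonus Program — status full-time ✓; no waiver, service 756 days < 5 years (≈1825 days) ✗ → not eligible.
Legal Services Plan — no waiver, service 756 days ≥ 90 days ✓; site Albany ✗ (not Raleigh or Calgary) → not eligible.
Stock Purchase Plan — status full-time ✓; no waiver, service 756 days ≥ 6 months (≈180 days) ✓; rating 4 ≥ 3 ✓; dept Facilities ✗ → not eligible.
Employee Assistance Program — age 57 ≥ 25 ✓; no waiver, service 756 days ≥ 60 days ✓; 38 hrs/wk ≥ 25 ✓ → eligible.
Phone Allowance — status full-time ✓; service 756 days ≥ 1 year (≈365 days) ✓; grade Band 3 < Band 4 ✗ → not eligible.
Life Insurance — service 756 days ≥ 90 days ✓; dept Facilities ✓; 38 hrs/wk ≥ 30 ✓; age 57 ≥ 25 ✓ → eligible.
Childcare Subsidy — status full-time ✓ (not excluded); no waiver, service 756 days ≥ 12 months (≈360 days) ✓; age 57 ≥ 18 ✓; 38 hrs/wk ≥ 20 ✓ → eligible.
Health Insurance — status full-time ✓ (not excluded); no waiver, service 756 days ≥ 8 weeks (≈56 days) ✓; 38 hrs/wk ≥ 20 ✓; grade Band 3 ≥ Band 3 ✓ → eligible.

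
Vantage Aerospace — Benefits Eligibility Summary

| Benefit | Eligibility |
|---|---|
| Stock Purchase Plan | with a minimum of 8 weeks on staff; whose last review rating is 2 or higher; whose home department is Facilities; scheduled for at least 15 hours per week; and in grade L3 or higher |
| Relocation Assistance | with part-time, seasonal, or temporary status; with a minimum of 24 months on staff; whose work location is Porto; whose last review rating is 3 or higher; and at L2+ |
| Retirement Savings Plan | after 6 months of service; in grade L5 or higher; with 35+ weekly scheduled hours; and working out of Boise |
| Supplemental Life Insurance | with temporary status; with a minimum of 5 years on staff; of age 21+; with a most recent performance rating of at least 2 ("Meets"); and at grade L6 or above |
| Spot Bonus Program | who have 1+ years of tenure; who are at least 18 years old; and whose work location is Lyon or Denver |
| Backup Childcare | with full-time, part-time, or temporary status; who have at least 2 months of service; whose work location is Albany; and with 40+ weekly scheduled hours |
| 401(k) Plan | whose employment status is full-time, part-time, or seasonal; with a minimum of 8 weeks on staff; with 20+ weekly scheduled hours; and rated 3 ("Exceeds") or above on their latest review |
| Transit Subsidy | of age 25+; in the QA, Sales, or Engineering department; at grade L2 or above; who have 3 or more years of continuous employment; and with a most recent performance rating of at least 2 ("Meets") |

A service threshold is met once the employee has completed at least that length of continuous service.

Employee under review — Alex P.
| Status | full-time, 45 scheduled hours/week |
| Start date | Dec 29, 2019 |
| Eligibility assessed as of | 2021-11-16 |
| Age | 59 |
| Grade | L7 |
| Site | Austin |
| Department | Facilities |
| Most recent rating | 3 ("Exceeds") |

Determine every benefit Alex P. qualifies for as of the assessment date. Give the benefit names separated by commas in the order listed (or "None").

Stock Purchase Plan, 401(k) Plan

Service from Dec 29, 2019 to 2021-11-16: 688 days.
Stock Purchase Plan — service 688 days ≥ 8 weeks (≈56 days) ✓; rating 3 ≥ 2 ✓; dept Facilities ✓; 45 hrs/wk ≥ 15 ✓; grade L7 ≥ L3 ✓ → eligible.
Relocation Assistance — status full-time ✗ (requires part-time, seasonal, or temporary) → not eligible.
Retirement Savings Plan — service 688 days ≥ 6 months (≈180 days) ✓; grade L7 ≥ L5 ✓; 45 hrs/wk ≥ 35 ✓; site Austin ✗ (not Boise) → not eligible.
Supplemental Life Insurance — status full-time ✗ (requires temporary) → not eligible.
Spot Bonus Program — service 688 days ≥ 1 year (≈365 days) ✓; age 59 ≥ 18 ✓; site Austin ✗ (not Lyon or Denver) → not eligible.
Backup Childcare — status full-time ✓; service 688 days ≥ 2 months (≈60 days) ✓; site Austin ✗ (not Albany) → not eligible.
401(k) Plan — status full-time ✓; service 688 days ≥ 8 weeks (≈56 days) ✓; 45 hrs/wk ≥ 20 ✓; rating 3 ≥ 3 ✓ → eligible.
Transit Subsidy — age 59 ≥ 25 ✓; dept Facilities ✗ → not eligible.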